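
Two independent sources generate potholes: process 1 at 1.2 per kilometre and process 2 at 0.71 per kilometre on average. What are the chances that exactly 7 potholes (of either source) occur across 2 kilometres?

Independent Poisson processes superpose: combined rate λ = 1.2 + 0.71 = 1.91 per kilometre.
Over the interval, μ = 1.91 × 2 = 3.82 (2 kilometres).
P(N = 7) = e^(−3.82) · 3.82^7/7! ≈ 0.0516.

0.0516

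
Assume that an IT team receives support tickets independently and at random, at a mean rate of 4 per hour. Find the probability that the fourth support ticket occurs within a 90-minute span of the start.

0.8488

Over the interval, μ = 4 × 1.5 = 6 (a 90-minute span = 1.5 hours).
The fourth arrival falls in the interval iff at least 4 events occur there: P(S_4 ≤ t) = P(N ≥ 4) = 1 − P(N ≤ 3) ≈ 0.8488.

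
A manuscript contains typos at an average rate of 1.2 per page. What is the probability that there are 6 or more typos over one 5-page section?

Over the interval, μ = 1.2 × 5 = 6 (a 5-page section = 5 pages).
P(N ≥ 6) = 1 − P(N ≤ 5) = 1 − Σ_{j=0}^{5} e^(−μ) μ^j/j! ≈ 0.5543.

0.5543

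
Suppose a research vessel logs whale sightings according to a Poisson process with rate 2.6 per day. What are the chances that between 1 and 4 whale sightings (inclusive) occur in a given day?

With mean μ = 2.6 per day,
P(1 ≤ N ≤ 4) = Σ_{j=1}^{4} e^(−2.6) · 2.6^j/j! ≈ 0.8031.

0.8031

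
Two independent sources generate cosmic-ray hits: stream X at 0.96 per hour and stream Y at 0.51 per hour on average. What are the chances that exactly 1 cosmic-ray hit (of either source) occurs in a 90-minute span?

0.2431

Independent Poisson processes superpose: combined rate λ = 0.96 + 0.51 = 1.47 per hour.
Over the interval, μ = 1.47 × 1.5 = 2.205 (a 90-minute span = 1.5 hours).
P(N = 1) = e^(−2.205) · 2.205^1/1! ≈ 0.2431.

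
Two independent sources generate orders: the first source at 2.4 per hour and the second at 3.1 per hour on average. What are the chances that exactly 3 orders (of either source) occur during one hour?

0.1133

Independent Poisson processes superpose: combined rate λ = 2.4 + 3.1 = 5.5 per hour.
So μ = 5.5.
P(N = 3) = e^(−5.5) · 5.5^3/3! ≈ 0.1133.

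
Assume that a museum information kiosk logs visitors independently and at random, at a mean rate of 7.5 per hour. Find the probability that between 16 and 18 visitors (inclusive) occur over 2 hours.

Over the interval, μ = 7.5 × 2 = 15 (2 hours).
P(16 ≤ N ≤ 18) = Σ_{j=16}^{18} e^(−15) · 15^j/j! ≈ 0.2514.

0.2514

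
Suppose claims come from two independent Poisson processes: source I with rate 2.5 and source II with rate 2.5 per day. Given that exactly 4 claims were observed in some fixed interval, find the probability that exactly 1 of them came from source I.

Given the total, each event is independently from source I with probability p = λ_I/(λ_I+λ_II) = 2.5/5 = 0.5000.
So K ~ Binomial(4, 2.5/5): P(K = 1) = C(4,1) · (2.5/5)^1 · (2.5/5)^3 ≈ 0.2500.

0.2500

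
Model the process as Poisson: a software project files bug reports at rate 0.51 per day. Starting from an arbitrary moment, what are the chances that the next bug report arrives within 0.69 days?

0.2966

Inter-arrival times are exponential with rate λ = 0.51 per day.
P(T ≤ 0.69) = 1 − e^(−λt) = 1 − e^(−0.51 × 0.69) = 1 − e^(−0.3519) ≈ 0.2966.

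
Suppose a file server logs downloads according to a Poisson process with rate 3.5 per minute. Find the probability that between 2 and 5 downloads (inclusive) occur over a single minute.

0.7217

With mean μ = 3.5 per minute,
P(2 ≤ N ≤ 5) = Σ_{j=2}^{5} e^(−3.5) · 3.5^j/j! ≈ 0.7217.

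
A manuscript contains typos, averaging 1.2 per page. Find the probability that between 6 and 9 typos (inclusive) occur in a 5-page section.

0.4704

Over the interval, μ = 1.2 × 5 = 6 (a 5-page section = 5 pages).
P(6 ≤ N ≤ 9) = Σ_{j=6}^{9} e^(−6) · 6^j/j! ≈ 0.4704.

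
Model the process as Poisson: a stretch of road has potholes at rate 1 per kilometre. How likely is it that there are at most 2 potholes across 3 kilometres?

Over the interval, μ = 1 × 3 = 3 (3 kilometres).
P(N ≤ 2) = Σ_{j=0}^{2} e^(−μ) μ^j/j! ≈ 0.4232.

0.4232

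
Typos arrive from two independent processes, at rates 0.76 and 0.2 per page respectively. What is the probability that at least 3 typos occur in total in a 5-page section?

0.8575

Independent Poisson processes superpose: combined rate λ = 0.76 + 0.2 = 0.96 per page.
Over the interval, μ = 0.96 × 5 = 4.8 (a 5-page section = 5 pages).
P(N ≥ 3) = 1 − P(N ≤ 2) ≈ 0.8575.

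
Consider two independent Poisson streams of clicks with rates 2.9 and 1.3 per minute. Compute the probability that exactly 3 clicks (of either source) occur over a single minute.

Independent Poisson processes superpose: combined rate λ = 2.9 + 1.3 = 4.2 per minute.
So μ = 4.2.
P(N = 3) = e^(−4.2) · 4.2^3/3! ≈ 0.1852.

0.1852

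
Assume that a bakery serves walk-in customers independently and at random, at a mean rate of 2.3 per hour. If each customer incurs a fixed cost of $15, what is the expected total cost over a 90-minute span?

$51.75

E[N] = 2.3 × 1.5 = 3.45 (a 90-minute span = 1.5 hours); E[cost] = 3.45 × $15 = $51.75.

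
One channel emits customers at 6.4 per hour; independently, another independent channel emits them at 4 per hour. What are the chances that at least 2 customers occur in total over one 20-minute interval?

Independent Poisson processes superpose: combined rate λ = 6.4 + 4 = 10.4 per hour.
Over the interval, μ = 10.4 × 1/3 ≈ 3.46667 (a 20-minute interval = 1/3 hours).
P(N ≥ 2) = 1 − P(N ≤ 1) ≈ 0.8605.

0.8605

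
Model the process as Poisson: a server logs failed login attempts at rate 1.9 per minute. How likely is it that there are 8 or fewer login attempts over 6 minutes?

Over the interval, μ = 1.9 × 6 = 11.4 (6 minutes).
P(N ≤ 8) = Σ_{j=0}^{8} e^(−μ) μ^j/j! ≈ 0.1984.

0.1984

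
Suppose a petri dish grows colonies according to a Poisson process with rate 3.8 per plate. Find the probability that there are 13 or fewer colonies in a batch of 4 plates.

Over the interval, μ = 3.8 × 4 = 15.2 (a batch of 4 plates = 4 plates).
P(N ≤ 13) = Σ_{j=0}^{13} e^(−μ) μ^j/j! ≈ 0.3444.

0.3444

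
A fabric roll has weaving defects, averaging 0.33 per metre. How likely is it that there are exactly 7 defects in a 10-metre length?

Over the interval, μ = 0.33 × 10 = 3.3 (a 10-metre length = 10 metres).
P(N = 7) = e^(−μ) μ^7/7! = e^(−3.3) · 3.3^7/5040 ≈ 0.0312.

0.0312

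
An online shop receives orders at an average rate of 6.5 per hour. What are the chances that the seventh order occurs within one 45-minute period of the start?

0.2198

Over the interval, μ = 6.5 × 0.75 = 4.875 (a 45-minute period = 0.75 hours).
The seventh arrival falls in the interval iff at least 7 events occur there: P(S_7 ≤ t) = P(N ≥ 7) = 1 − P(N ≤ 6) ≈ 0.2198.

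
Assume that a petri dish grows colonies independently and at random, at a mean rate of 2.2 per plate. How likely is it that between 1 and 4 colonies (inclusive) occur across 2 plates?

Over the interval, μ = 2.2 × 2 = 4.4 (2 plates).
P(1 ≤ N ≤ 4) = Σ_{j=1}^{4} e^(−4.4) · 4.4^j/j! ≈ 0.5389.

0.5389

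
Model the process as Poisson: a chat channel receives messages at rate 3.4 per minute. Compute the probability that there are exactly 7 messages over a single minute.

0.0348

With mean μ = 3.4 per minute,
P(N = 7) = e^(−μ) μ^7/7! = e^(−3.4) · 3.4^7/5040 ≈ 0.0348.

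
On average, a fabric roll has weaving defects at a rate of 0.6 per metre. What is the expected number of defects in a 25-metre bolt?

15

E[N] = λt = 0.6 × 25 = 15 (a 25-metre bolt = 25 metres).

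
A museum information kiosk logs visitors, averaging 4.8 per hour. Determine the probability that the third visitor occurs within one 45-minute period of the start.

0.6973

Over the interval, μ = 4.8 × 0.75 = 3.6 (a 45-minute period = 0.75 hours).
The third arrival falls in the interval iff at least 3 events occur there: P(S_3 ≤ t) = P(N ≥ 3) = 1 − P(N ≤ 2) ≈ 0.6973.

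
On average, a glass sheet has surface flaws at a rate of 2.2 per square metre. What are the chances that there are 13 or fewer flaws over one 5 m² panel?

Over the interval, μ = 2.2 × 5 = 11 (a 5 m² panel = 5 square metres).
P(N ≤ 13) = Σ_{j=0}^{13} e^(−μ) μ^j/j! ≈ 0.7813.

0.7813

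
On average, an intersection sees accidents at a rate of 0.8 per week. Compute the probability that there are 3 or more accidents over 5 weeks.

0.7619

Over the interval, μ = 0.8 × 5 = 4 (5 weeks).
P(N ≥ 3) = 1 − P(N ≤ 2) = 1 − Σ_{j=0}^{2} e^(−μ) μ^j/j! ≈ 0.7619.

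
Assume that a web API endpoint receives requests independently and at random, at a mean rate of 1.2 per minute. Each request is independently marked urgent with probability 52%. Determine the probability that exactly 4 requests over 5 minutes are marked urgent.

0.1743

Thinning: the requests that are marked urgent themselves form a Poisson process with rate 0.52 × 1.2 = 0.624 per minute.
Over the interval, μ = 0.624 × 5 = 3.12 (5 minutes).
P(N = 4) = e^(−3.12) · 3.12^4/4! ≈ 0.1743.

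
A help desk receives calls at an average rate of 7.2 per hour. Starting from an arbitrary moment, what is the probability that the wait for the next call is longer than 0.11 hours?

The wait for the next event is exponential with rate λ = 7.2 per hour.
P(T > 0.11) = e^(−λt) = e^(−7.2 × 0.11) = e^(−0.792) ≈ 0.4529.

0.4529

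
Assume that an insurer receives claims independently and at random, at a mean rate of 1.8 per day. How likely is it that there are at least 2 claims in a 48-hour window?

0.8743

Over the interval, μ = 1.8 × 2 = 3.6 (a 48-hour window = 2 days).
P(N ≥ 2) = 1 − P(N ≤ 1) = 1 − Σ_{j=0}^{1} e^(−μ) μ^j/j! ≈ 0.8743.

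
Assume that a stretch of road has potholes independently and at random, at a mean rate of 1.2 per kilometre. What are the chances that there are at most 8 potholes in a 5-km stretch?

0.8472

Over the interval, μ = 1.2 × 5 = 6 (a 5-km stretch = 5 kilometres).
P(N ≤ 8) = Σ_{j=0}^{8} e^(−μ) μ^j/j! ≈ 0.8472.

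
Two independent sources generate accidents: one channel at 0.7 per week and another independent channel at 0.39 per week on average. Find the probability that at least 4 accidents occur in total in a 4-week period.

Independent Poisson processes superpose: combined rate λ = 0.7 + 0.39 = 1.09 per week.
Over the interval, μ = 1.09 × 4 = 4.36 (a 4-week period = 4 weeks).
P(N ≥ 4) = 1 − P(N ≤ 3) ≈ 0.6335.

0.6335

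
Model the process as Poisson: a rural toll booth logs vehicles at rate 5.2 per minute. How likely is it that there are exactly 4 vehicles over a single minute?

0.1681

With mean μ = 5.2 per minute,
P(N = 4) = e^(−μ) μ^4/4! = e^(−5.2) · 5.2^4/24 ≈ 0.1681.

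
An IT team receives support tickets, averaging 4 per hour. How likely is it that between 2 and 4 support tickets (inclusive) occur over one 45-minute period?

0.6161

Over the interval, μ = 4 × 0.75 = 3 (a 45-minute period = 0.75 hours).
P(2 ≤ N ≤ 4) = Σ_{j=2}^{4} e^(−3) · 3^j/j! ≈ 0.6161.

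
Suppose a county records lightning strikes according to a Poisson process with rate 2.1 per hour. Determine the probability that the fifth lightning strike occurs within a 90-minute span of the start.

Over the interval, μ = 2.1 × 1.5 = 3.15 (a 90-minute span = 1.5 hours).
The fifth arrival falls in the interval iff at least 5 events occur there: P(S_5 ≤ t) = P(N ≥ 5) = 1 − P(N ≤ 4) ≈ 0.2105.

0.2105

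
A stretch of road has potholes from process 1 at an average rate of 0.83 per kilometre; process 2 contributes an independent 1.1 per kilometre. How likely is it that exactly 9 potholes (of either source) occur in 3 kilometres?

Independent Poisson processes superpose: combined rate λ = 0.83 + 1.1 = 1.93 per kilometre.
Over the interval, μ = 1.93 × 3 = 5.79 (3 kilometres).
P(N = 9) = e^(−5.79) · 5.79^9/9! ≈ 0.0616.

0.0616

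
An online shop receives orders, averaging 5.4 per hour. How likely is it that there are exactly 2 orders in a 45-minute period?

0.1429

Over the interval, μ = 5.4 × 0.75 = 4.05 (a 45-minute period = 0.75 hours).
P(N = 2) = e^(−μ) μ^2/2! = e^(−4.05) · 4.05^2/2 ≈ 0.1429.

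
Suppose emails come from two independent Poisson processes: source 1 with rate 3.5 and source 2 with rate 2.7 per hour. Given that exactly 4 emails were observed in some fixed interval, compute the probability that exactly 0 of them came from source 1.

0.0360

Given the total, each event is independently from source 1 with probability p = λ_1/(λ_1+λ_2) = 3.5/6.2 ≈ 0.5645.
So K ~ Binomial(4, 3.5/6.2): P(K = 0) = C(4,0) · (3.5/6.2)^0 · (2.7/6.2)^4 ≈ 0.0360.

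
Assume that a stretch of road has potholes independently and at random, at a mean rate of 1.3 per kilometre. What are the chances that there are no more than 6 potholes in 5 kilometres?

Over the interval, μ = 1.3 × 5 = 6.5 (5 kilometres).
P(N ≤ 6) = Σ_{j=0}^{6} e^(−μ) μ^j/j! ≈ 0.5265.

0.5265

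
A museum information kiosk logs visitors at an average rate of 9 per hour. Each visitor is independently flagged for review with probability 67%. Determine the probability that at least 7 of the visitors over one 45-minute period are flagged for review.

Thinning: the visitors that are flagged for review themselves form a Poisson process with rate 0.67 × 9 = 6.03 per hour.
Over the interval, μ = 6.03 × 0.75 = 4.5225 (a 45-minute period = 0.75 hours).
P(N ≥ 7) = 1 − P(N ≤ 6) ≈ 0.1718.

0.1718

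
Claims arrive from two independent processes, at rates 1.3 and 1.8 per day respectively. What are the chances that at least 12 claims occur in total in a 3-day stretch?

Independent Poisson processes superpose: combined rate λ = 1.3 + 1.8 = 3.1 per day.
Over the interval, μ = 3.1 × 3 = 9.3 (a 3-day stretch = 3 days).
P(N ≥ 12) = 1 − P(N ≤ 11) ≈ 0.2270.

0.2270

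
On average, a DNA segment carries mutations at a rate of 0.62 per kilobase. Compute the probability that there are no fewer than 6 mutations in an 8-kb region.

0.3770

Over the interval, μ = 0.62 × 8 = 4.96 (an 8-kb region = 8 kilobases).
P(N ≥ 6) = 1 − P(N ≤ 5) = 1 − Σ_{j=0}^{5} e^(−μ) μ^j/j! ≈ 0.3770.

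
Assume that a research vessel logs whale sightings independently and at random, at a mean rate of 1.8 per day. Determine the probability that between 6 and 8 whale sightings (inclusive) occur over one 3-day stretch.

0.3565

Over the interval, μ = 1.8 × 3 = 5.4 (a 3-day stretch = 3 days).
P(6 ≤ N ≤ 8) = Σ_{j=6}^{8} e^(−5.4) · 5.4^j/j! ≈ 0.3565.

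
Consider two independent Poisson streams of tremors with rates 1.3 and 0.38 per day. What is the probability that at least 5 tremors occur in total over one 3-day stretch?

Independent Poisson processes superpose: combined rate λ = 1.3 + 0.38 = 1.68 per day.
Over the interval, μ = 1.68 × 3 = 5.04 (a 3-day stretch = 3 days).
P(N ≥ 5) = 1 − P(N ≤ 4) ≈ 0.5665.

0.5665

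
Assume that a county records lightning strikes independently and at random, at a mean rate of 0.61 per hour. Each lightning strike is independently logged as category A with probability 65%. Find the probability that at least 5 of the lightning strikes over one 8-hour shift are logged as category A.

0.2144

Thinning: the lightning strikes that are logged as category A themselves form a Poisson process with rate 0.65 × 0.61 = 0.3965 per hour.
Over the interval, μ = 0.3965 × 8 = 3.172 (an 8-hour shift = 8 hours).
P(N ≥ 5) = 1 − P(N ≤ 4) ≈ 0.2144.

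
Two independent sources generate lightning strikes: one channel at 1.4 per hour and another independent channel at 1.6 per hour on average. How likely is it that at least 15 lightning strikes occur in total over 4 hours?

Independent Poisson processes superpose: combined rate λ = 1.4 + 1.6 = 3 per hour.
Over the interval, μ = 3 × 4 = 12 (4 hours).
P(N ≥ 15) = 1 − P(N ≤ 14) ≈ 0.2280.

0.2280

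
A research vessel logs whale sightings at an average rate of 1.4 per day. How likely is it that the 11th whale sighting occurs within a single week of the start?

Over the interval, μ = 1.4 × 7 = 9.8 (a week = 7 days).
The 11th arrival falls in the interval iff at least 11 events occur there: P(S_11 ≤ t) = P(N ≥ 11) = 1 − P(N ≤ 10) ≈ 0.3920.

0.3920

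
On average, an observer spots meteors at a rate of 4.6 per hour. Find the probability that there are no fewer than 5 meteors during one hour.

With mean μ = 4.6 per hour,
P(N ≥ 5) = 1 − P(N ≤ 4) = 1 − Σ_{j=0}^{4} e^(−μ) μ^j/j! ≈ 0.4868.

0.4868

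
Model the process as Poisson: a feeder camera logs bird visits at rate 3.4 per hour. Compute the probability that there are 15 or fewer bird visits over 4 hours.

0.7083

Over the interval, μ = 3.4 × 4 = 13.6 (4 hours).
P(N ≤ 15) = Σ_{j=0}^{15} e^(−μ) μ^j/j! ≈ 0.7083.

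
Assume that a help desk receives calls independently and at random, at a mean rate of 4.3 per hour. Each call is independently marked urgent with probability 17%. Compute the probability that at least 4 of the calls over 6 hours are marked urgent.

Thinning: the calls that are marked urgent themselves form a Poisson process with rate 0.17 × 4.3 = 0.731 per hour.
Over the interval, μ = 0.731 × 6 = 4.386 (6 hours).
P(N ≥ 4) = 1 − P(N ≤ 3) ≈ 0.6381.

0.6381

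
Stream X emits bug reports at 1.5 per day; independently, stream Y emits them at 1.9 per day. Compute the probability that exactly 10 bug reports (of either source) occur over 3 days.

Independent Poisson processes superpose: combined rate λ = 1.5 + 1.9 = 3.4 per day.
Over the interval, μ = 3.4 × 3 = 10.2 (3 days).
P(N = 10) = e^(−10.2) · 10.2^10/10! ≈ 0.1249.

0.1249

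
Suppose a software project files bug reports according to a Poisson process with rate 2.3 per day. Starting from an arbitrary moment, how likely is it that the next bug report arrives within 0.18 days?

0.3390

Inter-arrival times are exponential with rate λ = 2.3 per day.
P(T ≤ 0.18) = 1 − e^(−λt) = 1 − e^(−2.3 × 0.18) = 1 − e^(−0.414) ≈ 0.3390.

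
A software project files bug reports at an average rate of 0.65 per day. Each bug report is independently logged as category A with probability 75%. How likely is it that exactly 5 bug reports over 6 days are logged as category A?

Thinning: the bug reports that are logged as category A themselves form a Poisson process with rate 0.75 × 0.65 = 0.4875 per day.
Over the interval, μ = 0.4875 × 6 = 2.925 (6 days).
P(N = 5) = e^(−2.925) · 2.925^5/5! ≈ 0.0957.

0.0957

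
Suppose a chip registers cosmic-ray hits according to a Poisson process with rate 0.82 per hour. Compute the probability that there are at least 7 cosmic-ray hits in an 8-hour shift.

Over the interval, μ = 0.82 × 8 = 6.56 (an 8-hour shift = 8 hours).
P(N ≥ 7) = 1 − P(N ≤ 6) = 1 − Σ_{j=0}^{6} e^(−μ) μ^j/j! ≈ 0.4829.

0.4829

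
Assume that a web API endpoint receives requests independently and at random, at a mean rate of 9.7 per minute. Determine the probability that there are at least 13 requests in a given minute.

With mean μ = 9.7 per minute,
P(N ≥ 13) = 1 − P(N ≤ 12) = 1 − Σ_{j=0}^{12} e^(−μ) μ^j/j! ≈ 0.1809.

0.1809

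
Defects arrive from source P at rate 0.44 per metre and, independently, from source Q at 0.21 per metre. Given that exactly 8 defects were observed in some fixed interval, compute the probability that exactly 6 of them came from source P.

0.2812

Given the total, each event is independently from source P with probability p = λ_P/(λ_P+λ_Q) = 0.44/0.65 ≈ 0.6769.
So K ~ Binomial(8, 0.44/0.65): P(K = 6) = C(8,6) · (0.44/0.65)^6 · (0.21/0.65)^2 ≈ 0.2812.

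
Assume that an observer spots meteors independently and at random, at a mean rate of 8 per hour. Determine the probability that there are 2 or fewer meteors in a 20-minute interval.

Over the interval, μ = 8 × 1/3 ≈ 2.66667 (a 20-minute interval = 1/3 hours).
P(N ≤ 2) = Σ_{j=0}^{2} e^(−μ) μ^j/j! ≈ 0.5018.

0.5018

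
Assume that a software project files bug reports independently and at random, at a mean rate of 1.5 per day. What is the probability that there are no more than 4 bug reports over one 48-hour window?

Over the interval, μ = 1.5 × 2 = 3 (a 48-hour window = 2 days).
P(N ≤ 4) = Σ_{j=0}^{4} e^(−μ) μ^j/j! ≈ 0.8153.

0.8153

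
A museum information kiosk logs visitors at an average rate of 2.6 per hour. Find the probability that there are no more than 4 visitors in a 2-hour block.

Over the interval, μ = 2.6 × 2 = 5.2 (a 2-hour block = 2 hours).
P(N ≤ 4) = Σ_{j=0}^{4} e^(−μ) μ^j/j! ≈ 0.4061.

0.4061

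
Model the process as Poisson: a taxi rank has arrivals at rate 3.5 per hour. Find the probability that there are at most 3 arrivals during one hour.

0.5366

With mean μ = 3.5 per hour,
P(N ≤ 3) = Σ_{j=0}^{3} e^(−μ) μ^j/j! ≈ 0.5366.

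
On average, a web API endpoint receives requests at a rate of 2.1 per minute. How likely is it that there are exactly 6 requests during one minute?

With mean μ = 2.1 per minute,
P(N = 6) = e^(−μ) μ^6/6! = e^(−2.1) · 2.1^6/720 ≈ 0.0146.

0.0146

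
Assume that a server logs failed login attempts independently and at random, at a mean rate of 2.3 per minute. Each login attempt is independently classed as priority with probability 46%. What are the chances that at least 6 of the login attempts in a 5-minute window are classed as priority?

0.4348

Thinning: the login attempts that are classed as priority themselves form a Poisson process with rate 0.46 × 2.3 = 1.058 per minute.
Over the interval, μ = 1.058 × 5 = 5.29 (a 5-minute window = 5 minutes).
P(N ≥ 6) = 1 − P(N ≤ 5) ≈ 0.4348.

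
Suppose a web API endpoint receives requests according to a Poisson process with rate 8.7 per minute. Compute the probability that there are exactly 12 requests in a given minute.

0.0654

With mean μ = 8.7 per minute,
P(N = 12) = e^(−μ) μ^12/12! = e^(−8.7) · 8.7^12/479001600 ≈ 0.0654.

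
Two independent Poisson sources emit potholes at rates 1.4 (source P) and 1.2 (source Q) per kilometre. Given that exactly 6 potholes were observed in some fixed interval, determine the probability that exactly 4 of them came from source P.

0.2686

Given the total, each event is independently from source P with probability p = λ_P/(λ_P+λ_Q) = 1.4/2.6 ≈ 0.5385.
So K ~ Binomial(6, 1.4/2.6): P(K = 4) = C(6,4) · (1.4/2.6)^4 · (1.2/2.6)^2 ≈ 0.2686.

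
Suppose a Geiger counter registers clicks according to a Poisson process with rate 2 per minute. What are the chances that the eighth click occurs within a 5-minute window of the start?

0.7798

Over the interval, μ = 2 × 5 = 10 (a 5-minute window = 5 minutes).
The eighth arrival falls in the interval iff at least 8 events occur there: P(S_8 ≤ t) = P(N ≥ 8) = 1 − P(N ≤ 7) ≈ 0.7798.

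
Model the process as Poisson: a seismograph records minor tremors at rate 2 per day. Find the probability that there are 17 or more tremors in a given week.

Over the interval, μ = 2 × 7 = 14 (a week = 7 days).
P(N ≥ 17) = 1 − P(N ≤ 16) = 1 − Σ_{j=0}^{16} e^(−μ) μ^j/j! ≈ 0.2441.

0.2441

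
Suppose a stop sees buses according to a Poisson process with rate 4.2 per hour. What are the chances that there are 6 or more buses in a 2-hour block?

0.8427

Over the interval, μ = 4.2 × 2 = 8.4 (a 2-hour block = 2 hours).
P(N ≥ 6) = 1 − P(N ≤ 5) = 1 − Σ_{j=0}^{5} e^(−μ) μ^j/j! ≈ 0.8427.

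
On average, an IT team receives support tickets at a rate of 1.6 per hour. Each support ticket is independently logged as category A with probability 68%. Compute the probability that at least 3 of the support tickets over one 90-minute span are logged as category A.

Thinning: the support tickets that are logged as category A themselves form a Poisson process with rate 0.68 × 1.6 = 1.088 per hour.
Over the interval, μ = 1.088 × 1.5 = 1.632 (a 90-minute span = 1.5 hours).
P(N ≥ 3) = 1 − P(N ≤ 2) ≈ 0.2249.

0.2249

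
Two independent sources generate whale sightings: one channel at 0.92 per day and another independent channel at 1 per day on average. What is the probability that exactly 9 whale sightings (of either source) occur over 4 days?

Independent Poisson processes superpose: combined rate λ = 0.92 + 1 = 1.92 per day.
Over the interval, μ = 1.92 × 4 = 7.68 (4 days).
P(N = 9) = e^(−7.68) · 7.68^9/9! ≈ 0.1183.

0.1183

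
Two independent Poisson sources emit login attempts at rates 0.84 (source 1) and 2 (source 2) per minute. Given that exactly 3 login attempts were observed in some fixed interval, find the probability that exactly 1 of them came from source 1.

Given the total, each event is independently from source 1 with probability p = λ_1/(λ_1+λ_2) = 0.84/2.84 ≈ 0.2958.
So K ~ Binomial(3, 0.84/2.84): P(K = 1) = C(3,1) · (0.84/2.84)^1 · (2/2.84)^2 ≈ 0.4401.

0.4401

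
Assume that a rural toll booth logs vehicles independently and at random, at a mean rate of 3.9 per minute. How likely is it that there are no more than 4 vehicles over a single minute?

With mean μ = 3.9 per minute,
P(N ≤ 4) = Σ_{j=0}^{4} e^(−μ) μ^j/j! ≈ 0.6484.

0.6484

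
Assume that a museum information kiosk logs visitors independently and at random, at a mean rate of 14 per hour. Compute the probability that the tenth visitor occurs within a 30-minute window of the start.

Over the interval, μ = 14 × 0.5 = 7 (a 30-minute window = 0.5 hours).
The tenth arrival falls in the interval iff at least 10 events occur there: P(S_10 ≤ t) = P(N ≥ 10) = 1 − P(N ≤ 9) ≈ 0.1695.

0.1695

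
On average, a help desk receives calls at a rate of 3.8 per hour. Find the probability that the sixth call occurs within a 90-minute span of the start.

Over the interval, μ = 3.8 × 1.5 = 5.7 (a 90-minute span = 1.5 hours).
The sixth arrival falls in the interval iff at least 6 events occur there: P(S_6 ≤ t) = P(N ≥ 6) = 1 − P(N ≤ 5) ≈ 0.5050.

0.5050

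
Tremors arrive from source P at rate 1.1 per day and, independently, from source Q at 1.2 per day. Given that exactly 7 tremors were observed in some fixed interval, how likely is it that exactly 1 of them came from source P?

0.0675

Given the total, each event is independently from source P with probability p = λ_P/(λ_P+λ_Q) = 1.1/2.3 ≈ 0.4783.
So K ~ Binomial(7, 1.1/2.3): P(K = 1) = C(7,1) · (1.1/2.3)^1 · (1.2/2.3)^6 ≈ 0.0675.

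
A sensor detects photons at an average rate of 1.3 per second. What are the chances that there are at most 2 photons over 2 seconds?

Over the interval, μ = 1.3 × 2 = 2.6 (2 seconds).
P(N ≤ 2) = Σ_{j=0}^{2} e^(−μ) μ^j/j! ≈ 0.5184.

0.5184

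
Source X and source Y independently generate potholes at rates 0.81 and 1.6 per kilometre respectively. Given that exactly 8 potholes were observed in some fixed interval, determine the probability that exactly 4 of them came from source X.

Given the total, each event is independently from source X with probability p = λ_X/(λ_X+λ_Y) = 0.81/2.41 ≈ 0.3361.
So K ~ Binomial(8, 0.81/2.41): P(K = 4) = C(8,4) · (0.81/2.41)^4 · (1.6/2.41)^4 ≈ 0.1735.

0.1735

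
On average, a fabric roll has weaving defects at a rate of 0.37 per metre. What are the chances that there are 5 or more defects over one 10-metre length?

0.3128

Over the interval, μ = 0.37 × 10 = 3.7 (a 10-metre length = 10 metres).
P(N ≥ 5) = 1 − P(N ≤ 4) = 1 − Σ_{j=0}^{4} e^(−μ) μ^j/j! ≈ 0.3128.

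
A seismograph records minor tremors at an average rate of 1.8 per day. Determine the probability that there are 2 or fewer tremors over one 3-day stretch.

0.0948

Over the interval, μ = 1.8 × 3 = 5.4 (a 3-day stretch = 3 days).
P(N ≤ 2) = Σ_{j=0}^{2} e^(−μ) μ^j/j! ≈ 0.0948.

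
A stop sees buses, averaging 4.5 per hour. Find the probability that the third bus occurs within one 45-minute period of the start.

0.6554

Over the interval, μ = 4.5 × 0.75 = 3.375 (a 45-minute period = 0.75 hours).
The third arrival falls in the interval iff at least 3 events occur there: P(S_3 ≤ t) = P(N ≥ 3) = 1 − P(N ≤ 2) ≈ 0.6554.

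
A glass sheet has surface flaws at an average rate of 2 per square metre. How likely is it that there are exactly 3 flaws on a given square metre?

0.1804

With mean μ = 2 per square metre,
P(N = 3) = e^(−μ) μ^3/3! = e^(−2) · 2^3/6 ≈ 0.1804.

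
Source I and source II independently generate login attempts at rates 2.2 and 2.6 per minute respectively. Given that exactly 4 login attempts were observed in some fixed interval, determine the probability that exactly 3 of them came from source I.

Given the total, each event is independently from source I with probability p = λ_I/(λ_I+λ_II) = 2.2/4.8 ≈ 0.4583.
So K ~ Binomial(4, 2.2/4.8): P(K = 3) = C(4,3) · (2.2/4.8)^3 · (2.6/4.8)^1 ≈ 0.2086.

0.2086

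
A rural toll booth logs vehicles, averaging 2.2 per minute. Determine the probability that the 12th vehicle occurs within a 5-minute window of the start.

0.4207

Over the interval, μ = 2.2 × 5 = 11 (a 5-minute window = 5 minutes).
The 12th arrival falls in the interval iff at least 12 events occur there: P(S_12 ≤ t) = P(N ≥ 12) = 1 − P(N ≤ 11) ≈ 0.4207.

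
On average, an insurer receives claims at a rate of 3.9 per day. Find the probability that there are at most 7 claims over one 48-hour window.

0.4812

Over the interval, μ = 3.9 × 2 = 7.8 (a 48-hour window = 2 days).
P(N ≤ 7) = Σ_{j=0}^{7} e^(−μ) μ^j/j! ≈ 0.4812.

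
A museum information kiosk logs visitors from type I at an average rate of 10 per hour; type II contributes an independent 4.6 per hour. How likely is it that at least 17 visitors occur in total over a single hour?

Independent Poisson processes superpose: combined rate λ = 10 + 4.6 = 14.6 per hour.
So μ = 14.6.
P(N ≥ 17) = 1 − P(N ≤ 16) ≈ 0.2980.

0.2980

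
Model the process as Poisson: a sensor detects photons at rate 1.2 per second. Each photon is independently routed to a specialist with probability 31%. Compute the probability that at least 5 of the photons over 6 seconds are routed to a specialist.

0.0760

Thinning: the photons that are routed to a specialist themselves form a Poisson process with rate 0.31 × 1.2 = 0.372 per second.
Over the interval, μ = 0.372 × 6 = 2.232 (6 seconds).
P(N ≥ 5) = 1 − P(N ≤ 4) ≈ 0.0760.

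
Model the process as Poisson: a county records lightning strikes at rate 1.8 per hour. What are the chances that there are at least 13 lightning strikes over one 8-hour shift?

Over the interval, μ = 1.8 × 8 = 14.4 (an 8-hour shift = 8 hours).
P(N ≥ 13) = 1 − P(N ≤ 12) = 1 − Σ_{j=0}^{12} e^(−μ) μ^j/j! ≈ 0.6797.

0.6797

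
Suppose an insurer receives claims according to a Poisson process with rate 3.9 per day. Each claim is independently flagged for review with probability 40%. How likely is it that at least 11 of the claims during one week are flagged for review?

0.5305

Thinning: the claims that are flagged for review themselves form a Poisson process with rate 0.4 × 3.9 = 1.56 per day.
Over the interval, μ = 1.56 × 7 = 10.92 (a week = 7 days).
P(N ≥ 11) = 1 − P(N ≤ 10) ≈ 0.5305.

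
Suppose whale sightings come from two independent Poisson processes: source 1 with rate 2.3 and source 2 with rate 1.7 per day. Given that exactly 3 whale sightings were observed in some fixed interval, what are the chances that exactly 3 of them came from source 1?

Given the total, each event is independently from source 1 with probability p = λ_1/(λ_1+λ_2) = 2.3/4 = 0.5750.
So K ~ Binomial(3, 2.3/4): P(K = 3) = C(3,3) · (2.3/4)^3 · (1.7/4)^0 ≈ 0.1901.

0.1901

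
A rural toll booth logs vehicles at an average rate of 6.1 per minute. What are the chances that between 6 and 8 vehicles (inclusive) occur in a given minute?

0.4070

With mean μ = 6.1 per minute,
P(6 ≤ N ≤ 8) = Σ_{j=6}^{8} e^(−6.1) · 6.1^j/j! ≈ 0.4070.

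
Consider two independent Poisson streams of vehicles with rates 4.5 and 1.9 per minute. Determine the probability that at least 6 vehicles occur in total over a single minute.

0.6163

Independent Poisson processes superpose: combined rate λ = 4.5 + 1.9 = 6.4 per minute.
So μ = 6.4.
P(N ≥ 6) = 1 − P(N ≤ 5) ≈ 0.6163.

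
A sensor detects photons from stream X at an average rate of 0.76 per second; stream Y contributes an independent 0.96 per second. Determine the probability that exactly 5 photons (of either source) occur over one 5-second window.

Independent Poisson processes superpose: combined rate λ = 0.76 + 0.96 = 1.72 per second.
Over the interval, μ = 1.72 × 5 = 8.6 (a 5-second window = 5 seconds).
P(N = 5) = e^(−8.6) · 8.6^5/5! ≈ 0.0722.

0.0722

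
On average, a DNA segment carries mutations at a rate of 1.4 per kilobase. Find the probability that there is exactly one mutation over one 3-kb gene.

0.0630

Over the interval, μ = 1.4 × 3 = 4.2 (a 3-kb gene = 3 kilobases).
P(N = 1) = e^(−μ) μ^1/1! = e^(−4.2) · 4.2^1/1 ≈ 0.0630.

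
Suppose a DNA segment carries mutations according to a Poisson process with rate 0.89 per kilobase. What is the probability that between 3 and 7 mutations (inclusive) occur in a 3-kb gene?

Over the interval, μ = 0.89 × 3 = 2.67 (a 3-kb gene = 3 kilobases).
P(3 ≤ N ≤ 7) = Σ_{j=3}^{7} e^(−2.67) · 2.67^j/j! ≈ 0.4928.

0.4928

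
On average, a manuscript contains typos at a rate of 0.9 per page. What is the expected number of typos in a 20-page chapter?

18

E[N] = λt = 0.9 × 20 = 18 (a 20-page chapter = 20 pages).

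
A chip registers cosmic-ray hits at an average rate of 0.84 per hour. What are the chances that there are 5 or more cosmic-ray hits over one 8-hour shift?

0.7999

Over the interval, μ = 0.84 × 8 = 6.72 (an 8-hour shift = 8 hours).
P(N ≥ 5) = 1 − P(N ≤ 4) = 1 − Σ_{j=0}^{4} e^(−μ) μ^j/j! ≈ 0.7999.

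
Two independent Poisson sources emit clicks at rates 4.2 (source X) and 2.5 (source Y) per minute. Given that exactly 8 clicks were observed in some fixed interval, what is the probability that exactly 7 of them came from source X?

0.1135

Given the total, each event is independently from source X with probability p = λ_X/(λ_X+λ_Y) = 4.2/6.7 ≈ 0.6269.
So K ~ Binomial(8, 4.2/6.7): P(K = 7) = C(8,7) · (4.2/6.7)^7 · (2.5/6.7)^1 ≈ 0.1135.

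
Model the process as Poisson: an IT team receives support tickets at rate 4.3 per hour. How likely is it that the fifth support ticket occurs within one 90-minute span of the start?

Over the interval, μ = 4.3 × 1.5 = 6.45 (a 90-minute span = 1.5 hours).
The fifth arrival falls in the interval iff at least 5 events occur there: P(S_5 ≤ t) = P(N ≥ 5) = 1 − P(N ≤ 4) ≈ 0.7707.

0.7707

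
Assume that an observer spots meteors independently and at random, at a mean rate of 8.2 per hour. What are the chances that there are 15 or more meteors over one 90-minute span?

Over the interval, μ = 8.2 × 1.5 = 12.3 (a 90-minute span = 1.5 hours).
P(N ≥ 15) = 1 − P(N ≤ 14) = 1 − Σ_{j=0}^{14} e^(−μ) μ^j/j! ≈ 0.2558.

0.2558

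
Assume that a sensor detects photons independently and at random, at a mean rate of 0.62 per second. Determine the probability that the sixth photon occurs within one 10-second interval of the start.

0.5859

Over the interval, μ = 0.62 × 10 = 6.2 (a 10-second interval = 10 seconds).
The sixth arrival falls in the interval iff at least 6 events occur there: P(S_6 ≤ t) = P(N ≥ 6) = 1 − P(N ≤ 5) ≈ 0.5859.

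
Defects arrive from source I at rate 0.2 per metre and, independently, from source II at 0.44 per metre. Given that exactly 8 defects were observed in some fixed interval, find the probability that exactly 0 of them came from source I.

Given the total, each event is independently from source I with probability p = λ_I/(λ_I+λ_II) = 0.2/0.64 = 0.3125.
So K ~ Binomial(8, 0.2/0.64): P(K = 0) = C(8,0) · (0.2/0.64)^0 · (0.44/0.64)^8 ≈ 0.0499.

0.0499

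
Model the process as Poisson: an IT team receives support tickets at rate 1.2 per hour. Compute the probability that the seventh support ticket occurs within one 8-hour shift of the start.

0.8426

Over the interval, μ = 1.2 × 8 = 9.6 (an 8-hour shift = 8 hours).
The seventh arrival falls in the interval iff at least 7 events occur there: P(S_7 ≤ t) = P(N ≥ 7) = 1 − P(N ≤ 6) ≈ 0.8426.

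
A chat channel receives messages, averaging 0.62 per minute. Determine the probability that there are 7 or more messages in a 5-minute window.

0.0388

Over the interval, μ = 0.62 × 5 = 3.1 (a 5-minute window = 5 minutes).
P(N ≥ 7) = 1 − P(N ≤ 6) = 1 − Σ_{j=0}^{6} e^(−μ) μ^j/j! ≈ 0.0388.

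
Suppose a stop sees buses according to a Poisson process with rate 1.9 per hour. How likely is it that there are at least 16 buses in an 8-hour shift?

Over the interval, μ = 1.9 × 8 = 15.2 (an 8-hour shift = 8 hours).
P(N ≥ 16) = 1 − P(N ≤ 15) = 1 − Σ_{j=0}^{15} e^(−μ) μ^j/j! ≈ 0.4524.

0.4524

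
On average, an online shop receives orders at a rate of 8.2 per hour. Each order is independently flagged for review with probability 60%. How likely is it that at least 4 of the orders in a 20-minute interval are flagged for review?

Thinning: the orders that are flagged for review themselves form a Poisson process with rate 0.6 × 8.2 = 4.92 per hour.
Over the interval, μ = 4.92 × 1/3 = 1.64 (a 20-minute interval = 1/3 hours).
P(N ≥ 4) = 1 − P(N ≤ 3) ≈ 0.0844.

0.0844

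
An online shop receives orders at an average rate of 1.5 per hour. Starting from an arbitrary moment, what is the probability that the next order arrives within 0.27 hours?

0.3330

Inter-arrival times are exponential with rate λ = 1.5 per hour.
P(T ≤ 0.27) = 1 − e^(−λt) = 1 − e^(−1.5 × 0.27) = 1 − e^(−0.405) ≈ 0.3330.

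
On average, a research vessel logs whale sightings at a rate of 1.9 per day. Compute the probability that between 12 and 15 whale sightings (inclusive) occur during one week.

Over the interval, μ = 1.9 × 7 = 13.3 (a week = 7 days).
P(12 ≤ N ≤ 15) = Σ_{j=12}^{15} e^(−13.3) · 13.3^j/j! ≈ 0.4130.

0.4130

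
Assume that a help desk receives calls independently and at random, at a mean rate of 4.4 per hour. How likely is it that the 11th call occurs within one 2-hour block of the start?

0.2706

Over the interval, μ = 4.4 × 2 = 8.8 (a 2-hour block = 2 hours).
The 11th arrival falls in the interval iff at least 11 events occur there: P(S_11 ≤ t) = P(N ≥ 11) = 1 − P(N ≤ 10) ≈ 0.2706.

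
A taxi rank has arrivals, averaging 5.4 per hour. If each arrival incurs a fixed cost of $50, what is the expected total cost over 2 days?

E[N] = 5.4 × 48 = 259.2 (2 days = 48 hours); E[cost] = 259.2 × $50 = $12960.

$12960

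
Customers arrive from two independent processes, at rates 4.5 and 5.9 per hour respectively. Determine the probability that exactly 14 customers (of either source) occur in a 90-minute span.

0.0974

Independent Poisson processes superpose: combined rate λ = 4.5 + 5.9 = 10.4 per hour.
Over the interval, μ = 10.4 × 1.5 = 15.6 (a 90-minute span = 1.5 hours).
P(N = 14) = e^(−15.6) · 15.6^14/14! ≈ 0.0974.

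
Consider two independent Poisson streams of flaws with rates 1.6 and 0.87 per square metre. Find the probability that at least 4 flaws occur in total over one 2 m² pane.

Independent Poisson processes superpose: combined rate λ = 1.6 + 0.87 = 2.47 per square metre.
Over the interval, μ = 2.47 × 2 = 4.94 (a 2 m² pane = 2 square metres).
P(N ≥ 4) = 1 − P(N ≤ 3) ≈ 0.7265.

0.7265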